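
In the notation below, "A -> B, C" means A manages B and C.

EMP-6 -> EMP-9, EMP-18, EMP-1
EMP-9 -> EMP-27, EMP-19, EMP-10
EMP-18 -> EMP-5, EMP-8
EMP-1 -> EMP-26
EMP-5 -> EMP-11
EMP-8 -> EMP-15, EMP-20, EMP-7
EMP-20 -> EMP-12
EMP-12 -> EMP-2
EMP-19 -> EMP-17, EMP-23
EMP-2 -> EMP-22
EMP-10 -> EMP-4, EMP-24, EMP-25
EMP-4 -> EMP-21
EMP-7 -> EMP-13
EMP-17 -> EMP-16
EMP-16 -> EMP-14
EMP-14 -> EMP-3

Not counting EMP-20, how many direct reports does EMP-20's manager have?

EMP-20 reports to EMP-8. EMP-8's other direct reports are EMP-15, EMP-7 — 2 peers.

2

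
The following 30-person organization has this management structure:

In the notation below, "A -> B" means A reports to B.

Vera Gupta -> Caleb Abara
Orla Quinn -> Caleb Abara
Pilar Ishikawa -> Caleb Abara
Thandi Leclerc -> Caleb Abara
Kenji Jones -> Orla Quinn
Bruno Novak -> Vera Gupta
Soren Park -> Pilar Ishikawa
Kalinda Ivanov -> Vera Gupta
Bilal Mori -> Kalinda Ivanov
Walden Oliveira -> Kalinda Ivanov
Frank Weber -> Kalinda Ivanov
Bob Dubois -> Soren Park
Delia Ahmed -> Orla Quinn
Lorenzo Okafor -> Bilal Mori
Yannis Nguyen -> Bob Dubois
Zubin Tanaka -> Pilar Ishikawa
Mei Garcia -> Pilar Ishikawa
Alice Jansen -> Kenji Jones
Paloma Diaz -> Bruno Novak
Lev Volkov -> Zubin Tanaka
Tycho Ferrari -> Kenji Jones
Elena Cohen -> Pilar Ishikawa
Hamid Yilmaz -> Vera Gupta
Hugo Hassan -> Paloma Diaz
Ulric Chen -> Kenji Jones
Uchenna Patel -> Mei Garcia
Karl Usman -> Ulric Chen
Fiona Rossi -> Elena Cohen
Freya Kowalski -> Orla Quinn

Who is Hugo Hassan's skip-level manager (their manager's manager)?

Hugo Hassan reports to Paloma Diaz, and Paloma Diaz reports to Bruno Novak. So Hugo Hassan's skip-level manager is Bruno Novak.

Bruno Novak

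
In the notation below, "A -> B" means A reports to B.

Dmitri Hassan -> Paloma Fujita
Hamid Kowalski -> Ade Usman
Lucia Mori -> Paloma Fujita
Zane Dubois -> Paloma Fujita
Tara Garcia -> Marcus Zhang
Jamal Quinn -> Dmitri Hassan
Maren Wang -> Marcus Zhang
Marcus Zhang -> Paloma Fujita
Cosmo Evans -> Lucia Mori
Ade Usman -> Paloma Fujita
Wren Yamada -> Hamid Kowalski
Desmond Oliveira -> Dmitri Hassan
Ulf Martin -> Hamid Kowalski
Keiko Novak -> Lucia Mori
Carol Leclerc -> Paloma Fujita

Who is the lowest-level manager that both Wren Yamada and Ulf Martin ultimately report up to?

Hamid Kowalski

Wren Yamada's chain of managers is Hamid Kowalski, Ade Usman, Paloma Fujita. Ulf Martin's chain of managers is Hamid Kowalski, Ade Usman, Paloma Fujita. The first manager that appears in both chains is Hamid Kowalski.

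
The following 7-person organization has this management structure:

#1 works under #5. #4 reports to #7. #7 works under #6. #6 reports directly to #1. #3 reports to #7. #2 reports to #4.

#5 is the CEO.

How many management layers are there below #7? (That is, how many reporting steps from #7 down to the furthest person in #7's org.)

The longest chain under #7 runs #7 → #4 → #2, which is 2 levels below #7.

2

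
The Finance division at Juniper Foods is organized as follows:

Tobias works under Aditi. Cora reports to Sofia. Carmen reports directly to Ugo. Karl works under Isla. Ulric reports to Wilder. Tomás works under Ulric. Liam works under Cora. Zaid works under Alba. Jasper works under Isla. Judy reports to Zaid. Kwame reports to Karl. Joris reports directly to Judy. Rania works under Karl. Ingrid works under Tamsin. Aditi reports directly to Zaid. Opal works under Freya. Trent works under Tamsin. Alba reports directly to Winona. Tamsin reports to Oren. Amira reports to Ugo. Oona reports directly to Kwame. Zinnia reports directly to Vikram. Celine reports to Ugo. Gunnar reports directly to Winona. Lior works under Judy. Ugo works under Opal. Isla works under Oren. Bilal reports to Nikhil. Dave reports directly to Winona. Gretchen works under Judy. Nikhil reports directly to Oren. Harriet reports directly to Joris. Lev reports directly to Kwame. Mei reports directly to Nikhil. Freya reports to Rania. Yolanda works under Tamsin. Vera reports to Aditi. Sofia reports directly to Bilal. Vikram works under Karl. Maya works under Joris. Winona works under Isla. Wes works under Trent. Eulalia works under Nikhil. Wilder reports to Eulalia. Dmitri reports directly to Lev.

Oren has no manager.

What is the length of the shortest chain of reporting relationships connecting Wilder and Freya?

7

Wilder is 3 levels below Oren, and Freya is 4 levels below Oren (their lowest common manager). The shortest path runs up from Wilder to Oren and back down to Freya: 3 + 4 = 7 links.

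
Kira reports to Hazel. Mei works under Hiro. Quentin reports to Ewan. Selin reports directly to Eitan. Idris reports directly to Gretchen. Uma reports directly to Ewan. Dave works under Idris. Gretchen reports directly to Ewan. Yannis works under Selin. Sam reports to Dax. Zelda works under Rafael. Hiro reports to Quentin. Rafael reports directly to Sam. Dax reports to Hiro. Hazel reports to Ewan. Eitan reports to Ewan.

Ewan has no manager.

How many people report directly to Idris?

Idris directly manages Dave. That is 1 direct report.

1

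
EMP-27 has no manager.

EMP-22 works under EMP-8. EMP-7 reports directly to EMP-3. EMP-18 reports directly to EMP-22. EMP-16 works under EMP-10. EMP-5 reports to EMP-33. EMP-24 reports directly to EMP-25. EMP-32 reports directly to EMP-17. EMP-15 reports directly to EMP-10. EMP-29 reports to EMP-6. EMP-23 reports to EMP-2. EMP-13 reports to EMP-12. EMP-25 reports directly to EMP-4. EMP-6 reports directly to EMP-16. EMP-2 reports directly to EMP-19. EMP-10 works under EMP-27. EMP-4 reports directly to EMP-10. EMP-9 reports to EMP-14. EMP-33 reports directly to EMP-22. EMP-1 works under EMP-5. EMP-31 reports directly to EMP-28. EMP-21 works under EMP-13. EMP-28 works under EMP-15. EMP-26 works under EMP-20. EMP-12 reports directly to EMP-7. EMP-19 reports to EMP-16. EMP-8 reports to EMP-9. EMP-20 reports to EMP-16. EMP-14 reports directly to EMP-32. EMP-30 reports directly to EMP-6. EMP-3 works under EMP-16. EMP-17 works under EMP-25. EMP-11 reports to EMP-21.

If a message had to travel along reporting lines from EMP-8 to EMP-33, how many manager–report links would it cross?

2

EMP-33 is in EMP-8's organization: the chain from EMP-33 up to EMP-8 is EMP-33 → EMP-22 → EMP-8, which is 2 links.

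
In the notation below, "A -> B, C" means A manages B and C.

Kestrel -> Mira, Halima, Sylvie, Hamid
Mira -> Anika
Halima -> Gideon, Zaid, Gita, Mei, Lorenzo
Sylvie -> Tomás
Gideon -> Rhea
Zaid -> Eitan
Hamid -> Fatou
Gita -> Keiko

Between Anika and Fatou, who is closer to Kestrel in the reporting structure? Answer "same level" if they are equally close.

Both Anika and Fatou are 2 levels below Kestrel.

same level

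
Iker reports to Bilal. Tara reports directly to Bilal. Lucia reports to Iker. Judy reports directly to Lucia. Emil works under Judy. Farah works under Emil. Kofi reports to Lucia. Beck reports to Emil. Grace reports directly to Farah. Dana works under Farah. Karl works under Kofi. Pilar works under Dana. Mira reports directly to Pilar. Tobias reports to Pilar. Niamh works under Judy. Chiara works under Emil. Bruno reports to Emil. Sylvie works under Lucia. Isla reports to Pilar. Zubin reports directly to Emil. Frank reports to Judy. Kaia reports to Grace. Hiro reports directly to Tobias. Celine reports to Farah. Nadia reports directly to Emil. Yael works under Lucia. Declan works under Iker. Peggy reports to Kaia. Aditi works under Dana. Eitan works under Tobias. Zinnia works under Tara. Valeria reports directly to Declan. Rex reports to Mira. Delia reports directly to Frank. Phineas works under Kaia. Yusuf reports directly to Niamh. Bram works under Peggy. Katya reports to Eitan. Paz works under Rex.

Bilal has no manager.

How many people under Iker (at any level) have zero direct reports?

19

The people in Iker's organization with no one reporting to them are Valeria, Yael, Sylvie, Karl, Delia, Yusuf, Nadia, Zubin, Bruno, Chiara, Beck, Celine, Aditi, Isla, Katya, Hiro, Paz, Phineas, Bram. That is 19.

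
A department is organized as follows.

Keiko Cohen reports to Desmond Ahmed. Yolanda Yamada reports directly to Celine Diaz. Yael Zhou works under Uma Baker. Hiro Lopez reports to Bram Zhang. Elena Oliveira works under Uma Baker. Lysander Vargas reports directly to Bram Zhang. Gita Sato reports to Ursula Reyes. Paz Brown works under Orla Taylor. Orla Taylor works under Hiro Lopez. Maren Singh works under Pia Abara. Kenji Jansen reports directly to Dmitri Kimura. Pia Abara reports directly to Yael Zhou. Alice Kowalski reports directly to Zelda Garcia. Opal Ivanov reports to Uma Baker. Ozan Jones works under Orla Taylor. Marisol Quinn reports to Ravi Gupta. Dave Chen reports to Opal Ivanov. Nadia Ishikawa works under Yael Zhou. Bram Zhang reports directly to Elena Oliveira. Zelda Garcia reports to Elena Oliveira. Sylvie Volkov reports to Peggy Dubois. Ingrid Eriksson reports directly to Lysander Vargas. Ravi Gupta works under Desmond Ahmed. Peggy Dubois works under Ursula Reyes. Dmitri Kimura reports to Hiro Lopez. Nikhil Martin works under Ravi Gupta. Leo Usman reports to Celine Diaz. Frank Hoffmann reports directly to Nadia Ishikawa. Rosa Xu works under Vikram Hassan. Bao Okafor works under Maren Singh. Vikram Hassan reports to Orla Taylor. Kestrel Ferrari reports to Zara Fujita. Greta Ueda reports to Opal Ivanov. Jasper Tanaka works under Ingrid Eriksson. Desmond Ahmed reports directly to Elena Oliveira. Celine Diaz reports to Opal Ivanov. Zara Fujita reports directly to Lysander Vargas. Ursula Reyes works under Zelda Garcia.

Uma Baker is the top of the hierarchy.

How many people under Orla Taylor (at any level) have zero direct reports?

3

The people in Orla Taylor's organization with no one reporting to them are Rosa Xu, Paz Brown, Ozan Jones. That is 3.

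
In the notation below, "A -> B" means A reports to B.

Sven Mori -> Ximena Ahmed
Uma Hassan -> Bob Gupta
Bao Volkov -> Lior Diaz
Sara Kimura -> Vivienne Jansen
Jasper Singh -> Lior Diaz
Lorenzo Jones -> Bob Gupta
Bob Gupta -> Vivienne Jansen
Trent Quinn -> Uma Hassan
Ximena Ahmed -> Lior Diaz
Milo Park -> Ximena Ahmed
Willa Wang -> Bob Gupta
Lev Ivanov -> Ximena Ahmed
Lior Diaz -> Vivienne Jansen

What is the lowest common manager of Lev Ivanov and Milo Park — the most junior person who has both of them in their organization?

Ximena Ahmed

Lev Ivanov's chain of managers is Ximena Ahmed, Lior Diaz, Vivienne Jansen. Milo Park's chain of managers is Ximena Ahmed, Lior Diaz, Vivienne Jansen. The first manager that appears in both chains is Ximena Ahmed.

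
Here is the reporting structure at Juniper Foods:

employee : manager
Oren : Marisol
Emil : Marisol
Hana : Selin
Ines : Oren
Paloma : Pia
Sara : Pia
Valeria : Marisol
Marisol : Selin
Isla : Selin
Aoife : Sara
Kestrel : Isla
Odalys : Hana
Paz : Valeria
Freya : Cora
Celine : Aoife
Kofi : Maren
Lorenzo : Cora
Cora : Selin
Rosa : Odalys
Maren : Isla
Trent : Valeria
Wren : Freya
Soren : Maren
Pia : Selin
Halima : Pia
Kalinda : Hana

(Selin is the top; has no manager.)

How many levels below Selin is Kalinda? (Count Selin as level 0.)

Chain from Kalinda up to Selin: Kalinda → Hana → Selin. That is 2 steps up, so Kalinda is 2 levels below Selin.

2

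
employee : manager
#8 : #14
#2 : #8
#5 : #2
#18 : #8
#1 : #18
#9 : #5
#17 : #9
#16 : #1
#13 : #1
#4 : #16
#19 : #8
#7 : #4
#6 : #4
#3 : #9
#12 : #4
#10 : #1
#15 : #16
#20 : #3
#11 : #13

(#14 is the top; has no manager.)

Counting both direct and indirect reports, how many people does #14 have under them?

19

#14 directly manages #8. Under #8: #19, #18, #1, #10, #13, #11, #16, #15, #4, #12, #6, #7, #2, #5, #9, #3, #20, #17 (18). That's 19 in total.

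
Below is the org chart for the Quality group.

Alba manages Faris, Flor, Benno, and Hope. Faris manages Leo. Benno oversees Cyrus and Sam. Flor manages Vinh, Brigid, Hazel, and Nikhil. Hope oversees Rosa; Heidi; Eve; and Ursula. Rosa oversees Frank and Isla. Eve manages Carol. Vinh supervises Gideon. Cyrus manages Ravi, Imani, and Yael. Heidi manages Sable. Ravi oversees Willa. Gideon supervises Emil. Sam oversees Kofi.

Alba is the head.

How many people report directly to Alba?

Alba directly manages Faris, Benno, Flor, Hope. That is 4 direct reports.

4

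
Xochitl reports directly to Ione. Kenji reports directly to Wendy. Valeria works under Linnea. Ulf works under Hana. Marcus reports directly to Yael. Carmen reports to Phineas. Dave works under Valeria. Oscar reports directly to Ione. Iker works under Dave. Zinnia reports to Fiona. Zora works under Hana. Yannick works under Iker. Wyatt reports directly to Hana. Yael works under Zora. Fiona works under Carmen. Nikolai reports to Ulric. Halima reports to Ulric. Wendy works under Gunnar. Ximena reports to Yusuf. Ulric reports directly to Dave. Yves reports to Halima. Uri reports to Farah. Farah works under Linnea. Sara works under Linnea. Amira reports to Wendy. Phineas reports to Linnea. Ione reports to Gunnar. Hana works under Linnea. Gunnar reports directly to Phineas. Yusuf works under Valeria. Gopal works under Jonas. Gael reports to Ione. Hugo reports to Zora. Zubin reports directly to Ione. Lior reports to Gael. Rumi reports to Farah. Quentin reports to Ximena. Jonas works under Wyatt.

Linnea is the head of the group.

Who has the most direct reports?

Linnea

Direct-report counts: Linnea has 5; Farah has 2; Valeria has 2; Yusuf has 1; Ximena has 1; Dave has 2; Iker has 1; Ulric has 2; Halima has 1; Phineas has 2; Carmen has 1; Fiona has 1; Gunnar has 2; Wendy has 2; Ione has 4; Gael has 1; Hana has 3; Wyatt has 1; Jonas has 1; Zora has 2; Yael has 1. The largest is 5, held by Linnea.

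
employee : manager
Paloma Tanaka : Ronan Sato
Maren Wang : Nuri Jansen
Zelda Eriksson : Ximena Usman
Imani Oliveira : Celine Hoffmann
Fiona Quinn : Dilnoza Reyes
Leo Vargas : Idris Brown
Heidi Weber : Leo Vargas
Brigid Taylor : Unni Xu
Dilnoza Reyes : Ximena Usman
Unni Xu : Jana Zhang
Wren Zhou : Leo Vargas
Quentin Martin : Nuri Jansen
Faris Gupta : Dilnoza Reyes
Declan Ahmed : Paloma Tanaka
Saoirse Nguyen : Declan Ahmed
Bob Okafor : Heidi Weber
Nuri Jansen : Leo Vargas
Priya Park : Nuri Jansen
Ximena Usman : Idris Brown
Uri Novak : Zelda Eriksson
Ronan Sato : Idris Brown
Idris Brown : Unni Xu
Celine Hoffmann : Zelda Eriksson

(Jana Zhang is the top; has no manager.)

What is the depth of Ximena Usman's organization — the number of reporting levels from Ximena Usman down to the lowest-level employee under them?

3

The longest chain under Ximena Usman runs Ximena Usman → Zelda Eriksson → Celine Hoffmann → Imani Oliveira, which is 3 levels below Ximena Usman.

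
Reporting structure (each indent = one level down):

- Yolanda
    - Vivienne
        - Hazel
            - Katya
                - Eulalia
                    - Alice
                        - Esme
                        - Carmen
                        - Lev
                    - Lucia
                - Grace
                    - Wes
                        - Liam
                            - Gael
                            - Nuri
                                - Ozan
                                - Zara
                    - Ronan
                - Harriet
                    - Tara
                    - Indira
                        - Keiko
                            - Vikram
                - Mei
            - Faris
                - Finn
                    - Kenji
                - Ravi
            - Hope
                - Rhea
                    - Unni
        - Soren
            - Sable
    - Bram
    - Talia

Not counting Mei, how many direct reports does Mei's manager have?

3

Mei reports to Katya. Katya's other direct reports are Eulalia, Grace, Harriet — 3 peers.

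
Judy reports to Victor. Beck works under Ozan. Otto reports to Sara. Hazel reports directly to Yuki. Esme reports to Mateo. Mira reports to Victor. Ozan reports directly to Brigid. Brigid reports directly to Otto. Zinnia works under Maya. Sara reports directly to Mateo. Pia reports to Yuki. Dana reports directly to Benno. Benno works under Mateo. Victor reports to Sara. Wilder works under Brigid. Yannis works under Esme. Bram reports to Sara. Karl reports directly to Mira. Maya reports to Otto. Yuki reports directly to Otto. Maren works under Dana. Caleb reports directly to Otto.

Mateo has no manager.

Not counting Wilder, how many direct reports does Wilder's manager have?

Wilder reports to Brigid. Brigid's other direct reports are Ozan — 1 peer.

1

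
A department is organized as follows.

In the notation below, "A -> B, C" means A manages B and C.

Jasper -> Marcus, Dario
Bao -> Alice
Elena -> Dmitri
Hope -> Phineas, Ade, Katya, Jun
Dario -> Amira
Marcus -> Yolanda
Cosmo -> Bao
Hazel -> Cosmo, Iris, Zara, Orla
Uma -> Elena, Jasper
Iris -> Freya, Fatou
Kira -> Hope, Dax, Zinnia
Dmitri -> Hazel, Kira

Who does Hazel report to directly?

Hazel reports directly to Dmitri.

Dmitri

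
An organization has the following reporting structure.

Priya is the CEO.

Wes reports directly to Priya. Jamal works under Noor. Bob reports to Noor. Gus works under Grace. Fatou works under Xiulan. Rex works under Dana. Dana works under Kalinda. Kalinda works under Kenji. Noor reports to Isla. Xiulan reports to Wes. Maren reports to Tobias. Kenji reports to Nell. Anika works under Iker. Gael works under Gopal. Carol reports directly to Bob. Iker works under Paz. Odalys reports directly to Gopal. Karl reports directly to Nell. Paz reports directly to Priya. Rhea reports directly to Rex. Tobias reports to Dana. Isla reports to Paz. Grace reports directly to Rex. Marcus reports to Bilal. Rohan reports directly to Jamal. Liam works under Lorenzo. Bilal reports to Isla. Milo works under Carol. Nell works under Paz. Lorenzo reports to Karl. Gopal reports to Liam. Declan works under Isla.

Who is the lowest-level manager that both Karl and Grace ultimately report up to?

Karl's chain of managers is Nell, Paz, Priya. Grace's chain of managers is Rex, Dana, Kalinda, Kenji, Nell, Paz, Priya. The first manager that appears in both chains is Nell.

Nell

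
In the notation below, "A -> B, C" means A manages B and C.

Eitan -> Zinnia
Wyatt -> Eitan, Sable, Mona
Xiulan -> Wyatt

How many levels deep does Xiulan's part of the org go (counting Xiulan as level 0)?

The longest chain under Xiulan runs Xiulan → Wyatt → Eitan → Zinnia, which is 3 levels below Xiulan.

3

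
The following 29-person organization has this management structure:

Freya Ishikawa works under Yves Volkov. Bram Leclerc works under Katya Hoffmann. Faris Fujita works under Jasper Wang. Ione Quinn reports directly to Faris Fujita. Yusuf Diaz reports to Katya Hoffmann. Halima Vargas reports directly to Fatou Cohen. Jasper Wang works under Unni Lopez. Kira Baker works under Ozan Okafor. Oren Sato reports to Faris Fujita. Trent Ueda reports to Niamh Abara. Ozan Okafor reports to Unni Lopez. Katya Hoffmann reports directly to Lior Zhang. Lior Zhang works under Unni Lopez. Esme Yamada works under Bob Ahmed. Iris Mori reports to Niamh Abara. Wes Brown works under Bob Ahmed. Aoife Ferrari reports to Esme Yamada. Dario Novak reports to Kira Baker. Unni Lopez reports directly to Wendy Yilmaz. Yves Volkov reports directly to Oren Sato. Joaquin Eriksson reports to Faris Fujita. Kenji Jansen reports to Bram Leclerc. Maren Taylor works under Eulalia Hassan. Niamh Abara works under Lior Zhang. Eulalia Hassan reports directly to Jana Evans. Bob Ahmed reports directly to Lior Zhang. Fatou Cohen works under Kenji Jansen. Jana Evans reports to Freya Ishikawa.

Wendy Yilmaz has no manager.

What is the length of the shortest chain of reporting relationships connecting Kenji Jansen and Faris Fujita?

Kenji Jansen is 4 levels below Unni Lopez, and Faris Fujita is 2 levels below Unni Lopez (their lowest common manager). The shortest path runs up from Kenji Jansen to Unni Lopez and back down to Faris Fujita: 4 + 2 = 6 links.

6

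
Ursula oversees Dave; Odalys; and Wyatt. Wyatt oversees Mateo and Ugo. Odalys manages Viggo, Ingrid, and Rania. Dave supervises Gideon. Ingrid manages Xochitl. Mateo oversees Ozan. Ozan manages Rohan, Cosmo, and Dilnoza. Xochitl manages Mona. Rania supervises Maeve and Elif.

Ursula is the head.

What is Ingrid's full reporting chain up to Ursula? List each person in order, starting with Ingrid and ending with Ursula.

Ingrid -> Odalys -> Ursula

Ingrid reports to Odalys. Odalys reports to Ursula. Ursula is at the top.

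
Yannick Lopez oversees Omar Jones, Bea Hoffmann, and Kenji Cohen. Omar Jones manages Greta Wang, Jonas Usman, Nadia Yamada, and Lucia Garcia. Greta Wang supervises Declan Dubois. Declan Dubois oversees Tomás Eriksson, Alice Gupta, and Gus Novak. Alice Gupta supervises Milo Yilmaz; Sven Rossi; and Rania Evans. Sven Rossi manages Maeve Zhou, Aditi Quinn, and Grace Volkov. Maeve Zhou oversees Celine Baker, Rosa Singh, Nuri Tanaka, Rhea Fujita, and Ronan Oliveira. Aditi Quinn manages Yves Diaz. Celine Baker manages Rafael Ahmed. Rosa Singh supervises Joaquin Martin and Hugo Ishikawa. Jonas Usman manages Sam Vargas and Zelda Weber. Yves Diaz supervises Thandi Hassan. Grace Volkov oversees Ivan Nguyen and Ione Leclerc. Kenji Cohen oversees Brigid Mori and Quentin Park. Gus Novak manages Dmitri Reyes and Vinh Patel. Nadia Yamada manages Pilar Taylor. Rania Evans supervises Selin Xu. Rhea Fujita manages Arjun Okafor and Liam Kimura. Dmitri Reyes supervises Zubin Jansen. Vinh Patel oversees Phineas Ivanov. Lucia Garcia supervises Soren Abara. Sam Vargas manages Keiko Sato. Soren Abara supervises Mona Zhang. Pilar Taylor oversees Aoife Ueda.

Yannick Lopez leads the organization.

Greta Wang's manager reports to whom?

Yannick Lopez

Greta Wang reports to Omar Jones, and Omar Jones reports to Yannick Lopez. So Greta Wang's skip-level manager is Yannick Lopez.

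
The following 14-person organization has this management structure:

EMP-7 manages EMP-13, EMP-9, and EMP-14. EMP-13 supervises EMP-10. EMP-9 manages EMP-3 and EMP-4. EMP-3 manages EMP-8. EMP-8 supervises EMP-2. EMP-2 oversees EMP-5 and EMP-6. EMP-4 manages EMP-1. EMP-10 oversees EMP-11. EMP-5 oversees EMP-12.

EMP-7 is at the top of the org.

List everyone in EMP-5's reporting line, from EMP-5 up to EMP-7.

EMP-5 reports to EMP-2. EMP-2 reports to EMP-8. EMP-8 reports to EMP-3. EMP-3 reports to EMP-9. EMP-9 reports to EMP-7. EMP-7 is at the top.

EMP-5 -> EMP-2 -> EMP-8 -> EMP-3 -> EMP-9 -> EMP-7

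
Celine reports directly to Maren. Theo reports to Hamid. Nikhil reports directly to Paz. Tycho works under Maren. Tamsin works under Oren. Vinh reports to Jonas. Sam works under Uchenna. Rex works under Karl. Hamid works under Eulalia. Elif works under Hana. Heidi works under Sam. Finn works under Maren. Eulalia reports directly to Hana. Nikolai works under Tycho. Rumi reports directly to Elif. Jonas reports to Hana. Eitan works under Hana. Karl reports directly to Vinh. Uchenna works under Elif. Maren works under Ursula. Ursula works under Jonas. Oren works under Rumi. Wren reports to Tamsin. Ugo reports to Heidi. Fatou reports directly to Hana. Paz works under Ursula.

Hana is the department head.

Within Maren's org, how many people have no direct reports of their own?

3

The people in Maren's organization with no one reporting to them are Celine, Nikolai, Finn. That is 3.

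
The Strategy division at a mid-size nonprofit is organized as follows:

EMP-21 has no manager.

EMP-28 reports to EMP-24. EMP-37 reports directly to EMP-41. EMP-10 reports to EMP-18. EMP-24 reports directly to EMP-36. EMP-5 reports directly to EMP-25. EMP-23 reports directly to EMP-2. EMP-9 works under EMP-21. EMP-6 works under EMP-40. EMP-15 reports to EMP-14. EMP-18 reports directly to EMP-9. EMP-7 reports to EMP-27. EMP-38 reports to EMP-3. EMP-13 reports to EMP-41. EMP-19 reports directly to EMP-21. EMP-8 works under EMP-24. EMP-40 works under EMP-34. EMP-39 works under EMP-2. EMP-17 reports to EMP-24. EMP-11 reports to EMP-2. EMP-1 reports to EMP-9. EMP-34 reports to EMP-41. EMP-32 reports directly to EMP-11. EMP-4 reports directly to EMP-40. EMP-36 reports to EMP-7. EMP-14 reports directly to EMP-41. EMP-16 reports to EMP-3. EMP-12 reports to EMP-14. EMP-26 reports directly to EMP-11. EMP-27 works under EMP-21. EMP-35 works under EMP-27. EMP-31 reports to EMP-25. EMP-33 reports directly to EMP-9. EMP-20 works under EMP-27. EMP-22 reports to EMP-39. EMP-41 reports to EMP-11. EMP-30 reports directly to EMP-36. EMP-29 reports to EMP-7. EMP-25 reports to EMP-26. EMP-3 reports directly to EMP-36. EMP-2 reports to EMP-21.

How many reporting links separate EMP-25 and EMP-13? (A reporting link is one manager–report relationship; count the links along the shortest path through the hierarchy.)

EMP-25 is 2 levels below EMP-11, and EMP-13 is 2 levels below EMP-11 (their lowest common manager). The shortest path runs up from EMP-25 to EMP-11 and back down to EMP-13: 2 + 2 = 4 links.

4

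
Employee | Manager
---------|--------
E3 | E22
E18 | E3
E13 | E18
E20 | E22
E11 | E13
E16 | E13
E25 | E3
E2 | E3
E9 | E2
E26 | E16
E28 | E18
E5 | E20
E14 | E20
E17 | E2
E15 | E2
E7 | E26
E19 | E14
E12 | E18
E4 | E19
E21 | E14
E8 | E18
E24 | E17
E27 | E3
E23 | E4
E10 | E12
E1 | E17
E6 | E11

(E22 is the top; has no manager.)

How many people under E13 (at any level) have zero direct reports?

The people in E13's organization with no one reporting to them are E7, E6. That is 2.

2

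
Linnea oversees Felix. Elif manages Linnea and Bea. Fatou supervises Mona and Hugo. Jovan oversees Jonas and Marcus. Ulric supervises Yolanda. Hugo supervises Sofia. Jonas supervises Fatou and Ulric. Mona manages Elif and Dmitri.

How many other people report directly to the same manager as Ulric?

Ulric reports to Jonas. Jonas's other direct reports are Fatou — 1 peer.

1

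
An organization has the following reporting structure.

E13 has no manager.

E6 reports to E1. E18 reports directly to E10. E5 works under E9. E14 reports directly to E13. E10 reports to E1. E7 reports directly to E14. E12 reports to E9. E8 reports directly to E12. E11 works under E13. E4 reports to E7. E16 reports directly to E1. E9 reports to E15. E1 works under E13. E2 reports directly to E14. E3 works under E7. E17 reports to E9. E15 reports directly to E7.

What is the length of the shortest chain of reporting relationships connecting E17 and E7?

3

E17 is in E7's organization: the chain from E17 up to E7 is E17 → E9 → E15 → E7, which is 3 links.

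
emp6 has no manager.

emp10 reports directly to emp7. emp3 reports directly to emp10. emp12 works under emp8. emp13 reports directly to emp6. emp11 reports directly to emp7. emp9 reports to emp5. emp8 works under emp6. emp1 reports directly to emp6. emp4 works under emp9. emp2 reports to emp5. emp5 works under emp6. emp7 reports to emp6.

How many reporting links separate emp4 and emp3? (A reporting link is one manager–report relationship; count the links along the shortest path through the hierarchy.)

6

emp4 is 3 levels below emp6, and emp3 is 3 levels below emp6 (their lowest common manager). The shortest path runs up from emp4 to emp6 and back down to emp3: 3 + 3 = 6 links.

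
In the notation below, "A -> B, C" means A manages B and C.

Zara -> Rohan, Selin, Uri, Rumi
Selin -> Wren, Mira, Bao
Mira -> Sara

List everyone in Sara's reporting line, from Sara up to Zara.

Sara -> Mira -> Selin -> Zara

Sara reports to Mira. Mira reports to Selin. Selin reports to Zara. Zara is at the top.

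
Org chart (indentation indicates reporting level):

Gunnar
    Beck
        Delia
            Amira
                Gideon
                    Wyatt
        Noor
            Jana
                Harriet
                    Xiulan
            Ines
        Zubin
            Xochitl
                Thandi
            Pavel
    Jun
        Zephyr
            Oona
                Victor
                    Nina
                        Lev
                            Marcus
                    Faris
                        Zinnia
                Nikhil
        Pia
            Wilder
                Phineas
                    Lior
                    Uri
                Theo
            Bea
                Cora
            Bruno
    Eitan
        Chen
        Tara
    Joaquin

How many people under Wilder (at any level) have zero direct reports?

The people in Wilder's organization with no one reporting to them are Theo, Uri, Lior. That is 3.

3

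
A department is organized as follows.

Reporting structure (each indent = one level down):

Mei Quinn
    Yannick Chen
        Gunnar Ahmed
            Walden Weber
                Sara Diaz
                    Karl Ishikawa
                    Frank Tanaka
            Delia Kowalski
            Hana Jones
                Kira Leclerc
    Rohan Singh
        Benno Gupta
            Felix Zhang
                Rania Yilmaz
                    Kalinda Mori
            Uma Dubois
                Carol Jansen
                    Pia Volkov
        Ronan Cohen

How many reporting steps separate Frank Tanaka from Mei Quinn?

5

Chain from Frank Tanaka up to Mei Quinn: Frank Tanaka → Sara Diaz → Walden Weber → Gunnar Ahmed → Yannick Chen → Mei Quinn. That is 5 steps up, so Frank Tanaka is 5 levels below Mei Quinn.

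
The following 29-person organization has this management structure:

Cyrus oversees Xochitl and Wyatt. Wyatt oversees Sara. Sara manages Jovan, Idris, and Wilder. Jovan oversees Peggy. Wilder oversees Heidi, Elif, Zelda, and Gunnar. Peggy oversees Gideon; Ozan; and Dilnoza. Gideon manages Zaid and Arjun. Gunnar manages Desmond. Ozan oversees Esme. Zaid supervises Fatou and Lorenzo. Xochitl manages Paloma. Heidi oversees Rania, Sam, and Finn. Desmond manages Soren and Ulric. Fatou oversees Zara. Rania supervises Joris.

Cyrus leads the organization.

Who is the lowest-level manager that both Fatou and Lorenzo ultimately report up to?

Zaid

Fatou's chain of managers is Zaid, Gideon, Peggy, Jovan, Sara, Wyatt, Cyrus. Lorenzo's chain of managers is Zaid, Gideon, Peggy, Jovan, Sara, Wyatt, Cyrus. The first manager that appears in both chains is Zaid.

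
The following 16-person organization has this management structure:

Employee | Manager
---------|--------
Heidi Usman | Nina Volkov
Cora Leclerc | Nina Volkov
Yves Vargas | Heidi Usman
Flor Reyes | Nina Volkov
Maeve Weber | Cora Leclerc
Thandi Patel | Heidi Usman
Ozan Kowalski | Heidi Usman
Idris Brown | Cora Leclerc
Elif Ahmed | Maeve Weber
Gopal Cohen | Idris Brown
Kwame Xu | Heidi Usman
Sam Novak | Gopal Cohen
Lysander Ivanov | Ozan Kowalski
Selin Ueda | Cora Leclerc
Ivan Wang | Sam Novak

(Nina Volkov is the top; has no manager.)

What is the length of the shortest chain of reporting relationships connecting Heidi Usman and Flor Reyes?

2

Heidi Usman is 1 level below Nina Volkov, and Flor Reyes is 1 level below Nina Volkov (their lowest common manager). The shortest path runs up from Heidi Usman to Nina Volkov and back down to Flor Reyes: 1 + 1 = 2 links.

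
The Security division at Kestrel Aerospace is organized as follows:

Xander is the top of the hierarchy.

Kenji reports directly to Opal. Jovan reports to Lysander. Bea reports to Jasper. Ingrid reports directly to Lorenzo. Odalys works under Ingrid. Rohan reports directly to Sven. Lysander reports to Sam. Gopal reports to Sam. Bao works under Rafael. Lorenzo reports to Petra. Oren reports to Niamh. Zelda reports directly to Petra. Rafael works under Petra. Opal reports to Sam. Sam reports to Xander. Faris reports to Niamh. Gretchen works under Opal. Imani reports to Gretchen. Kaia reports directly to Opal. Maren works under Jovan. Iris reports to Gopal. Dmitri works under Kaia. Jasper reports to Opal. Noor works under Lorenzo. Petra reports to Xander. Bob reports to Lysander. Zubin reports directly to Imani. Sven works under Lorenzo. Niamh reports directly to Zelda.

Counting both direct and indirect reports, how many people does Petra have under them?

Petra directly manages Zelda, Rafael, Lorenzo. Under Zelda: Niamh, Oren, Faris (3). Under Rafael: Bao (1). Under Lorenzo: Noor, Sven, Rohan, Ingrid, Odalys (5). So Petra's organization is 3 direct reports plus everyone under them: 4 + 2 + 6 = 12.

12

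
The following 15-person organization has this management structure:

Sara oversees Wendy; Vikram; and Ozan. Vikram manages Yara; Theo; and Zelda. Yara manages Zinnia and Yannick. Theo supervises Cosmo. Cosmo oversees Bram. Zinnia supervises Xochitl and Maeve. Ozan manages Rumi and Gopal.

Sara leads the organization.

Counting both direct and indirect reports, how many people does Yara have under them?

4

Yara directly manages Zinnia, Yannick. Under Zinnia: Maeve, Xochitl (2). Yannick has no reports. So Yara's organization is 2 direct reports plus everyone under them: 3 + 1 = 4.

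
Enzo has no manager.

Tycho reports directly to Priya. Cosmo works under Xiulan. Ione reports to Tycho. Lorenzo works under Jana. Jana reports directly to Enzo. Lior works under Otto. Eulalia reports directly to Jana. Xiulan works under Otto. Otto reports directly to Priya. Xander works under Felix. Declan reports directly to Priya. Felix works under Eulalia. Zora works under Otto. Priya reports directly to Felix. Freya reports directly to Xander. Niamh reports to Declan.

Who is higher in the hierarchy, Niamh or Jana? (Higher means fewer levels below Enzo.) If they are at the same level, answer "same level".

Jana

Niamh is 6 levels below Enzo; Jana is 1. Jana is higher.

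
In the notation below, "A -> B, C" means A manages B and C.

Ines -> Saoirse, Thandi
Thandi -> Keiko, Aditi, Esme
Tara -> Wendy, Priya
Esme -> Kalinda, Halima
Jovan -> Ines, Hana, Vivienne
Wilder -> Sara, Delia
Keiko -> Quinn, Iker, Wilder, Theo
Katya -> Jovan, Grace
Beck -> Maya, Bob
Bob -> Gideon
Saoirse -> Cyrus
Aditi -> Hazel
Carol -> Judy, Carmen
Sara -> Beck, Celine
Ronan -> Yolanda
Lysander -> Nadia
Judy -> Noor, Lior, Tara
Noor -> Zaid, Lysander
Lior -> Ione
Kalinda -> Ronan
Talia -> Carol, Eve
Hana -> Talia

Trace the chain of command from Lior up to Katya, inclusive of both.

Lior -> Judy -> Carol -> Talia -> Hana -> Jovan -> Katya

Lior reports to Judy. Judy reports to Carol. Carol reports to Talia. Talia reports to Hana. Hana reports to Jovan. Jovan reports to Katya. Katya is at the top.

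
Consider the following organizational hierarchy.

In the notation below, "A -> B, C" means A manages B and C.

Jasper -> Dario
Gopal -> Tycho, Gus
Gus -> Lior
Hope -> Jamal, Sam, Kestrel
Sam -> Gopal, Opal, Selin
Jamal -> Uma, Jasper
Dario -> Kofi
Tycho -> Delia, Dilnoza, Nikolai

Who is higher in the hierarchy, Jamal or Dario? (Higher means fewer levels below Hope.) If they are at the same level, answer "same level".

Jamal

Jamal is 1 level below Hope; Dario is 3. Jamal is higher.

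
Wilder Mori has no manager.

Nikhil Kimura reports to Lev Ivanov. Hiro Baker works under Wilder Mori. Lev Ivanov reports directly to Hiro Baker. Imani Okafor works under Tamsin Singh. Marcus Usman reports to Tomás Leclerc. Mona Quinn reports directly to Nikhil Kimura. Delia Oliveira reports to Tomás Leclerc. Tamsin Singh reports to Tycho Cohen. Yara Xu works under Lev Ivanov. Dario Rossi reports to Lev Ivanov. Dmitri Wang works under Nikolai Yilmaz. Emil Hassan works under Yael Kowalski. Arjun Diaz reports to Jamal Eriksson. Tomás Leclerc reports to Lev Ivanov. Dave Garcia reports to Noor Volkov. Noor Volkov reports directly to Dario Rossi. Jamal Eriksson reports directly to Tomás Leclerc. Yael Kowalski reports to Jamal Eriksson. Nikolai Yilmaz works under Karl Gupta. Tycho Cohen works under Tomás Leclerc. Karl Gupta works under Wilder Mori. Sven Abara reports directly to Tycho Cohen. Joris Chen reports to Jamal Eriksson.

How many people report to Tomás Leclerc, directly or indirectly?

11

Tomás Leclerc directly manages Jamal Eriksson, Marcus Usman, Delia Oliveira, Tycho Cohen. Under Jamal Eriksson: Joris Chen, Yael Kowalski, Emil Hassan, Arjun Diaz (4). Marcus Usman has no reports. Delia Oliveira has no reports. Under Tycho Cohen: Sven Abara, Tamsin Singh, Imani Okafor (3). So Tomás Leclerc's organization is 4 direct reports plus everyone under them: 5 + 1 + 1 + 4 = 11.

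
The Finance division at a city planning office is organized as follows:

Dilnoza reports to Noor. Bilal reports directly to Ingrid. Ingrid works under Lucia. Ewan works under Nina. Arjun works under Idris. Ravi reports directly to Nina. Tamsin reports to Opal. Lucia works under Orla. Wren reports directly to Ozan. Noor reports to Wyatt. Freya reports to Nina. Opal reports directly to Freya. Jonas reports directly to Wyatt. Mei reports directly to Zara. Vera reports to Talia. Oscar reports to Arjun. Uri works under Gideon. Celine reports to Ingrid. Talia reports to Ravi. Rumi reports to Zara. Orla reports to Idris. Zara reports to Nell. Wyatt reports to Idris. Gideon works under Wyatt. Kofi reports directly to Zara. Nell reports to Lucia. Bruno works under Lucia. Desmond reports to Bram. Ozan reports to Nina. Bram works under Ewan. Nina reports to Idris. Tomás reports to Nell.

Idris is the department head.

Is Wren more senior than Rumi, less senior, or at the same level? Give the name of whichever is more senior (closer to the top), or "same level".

Wren

Wren is 3 levels below Idris; Rumi is 5. Wren is higher.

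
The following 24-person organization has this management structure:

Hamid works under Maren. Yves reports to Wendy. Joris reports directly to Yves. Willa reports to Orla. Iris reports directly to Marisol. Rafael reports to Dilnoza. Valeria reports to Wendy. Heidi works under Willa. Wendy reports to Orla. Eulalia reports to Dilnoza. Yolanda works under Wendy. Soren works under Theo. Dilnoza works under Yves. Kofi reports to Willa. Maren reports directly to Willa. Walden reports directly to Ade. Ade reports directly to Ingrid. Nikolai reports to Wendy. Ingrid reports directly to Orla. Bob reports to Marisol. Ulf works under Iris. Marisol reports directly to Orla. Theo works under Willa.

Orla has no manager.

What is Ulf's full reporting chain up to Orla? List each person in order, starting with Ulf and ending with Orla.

Ulf reports to Iris. Iris reports to Marisol. Marisol reports to Orla. Orla is at the top.

Ulf -> Iris -> Marisol -> Orla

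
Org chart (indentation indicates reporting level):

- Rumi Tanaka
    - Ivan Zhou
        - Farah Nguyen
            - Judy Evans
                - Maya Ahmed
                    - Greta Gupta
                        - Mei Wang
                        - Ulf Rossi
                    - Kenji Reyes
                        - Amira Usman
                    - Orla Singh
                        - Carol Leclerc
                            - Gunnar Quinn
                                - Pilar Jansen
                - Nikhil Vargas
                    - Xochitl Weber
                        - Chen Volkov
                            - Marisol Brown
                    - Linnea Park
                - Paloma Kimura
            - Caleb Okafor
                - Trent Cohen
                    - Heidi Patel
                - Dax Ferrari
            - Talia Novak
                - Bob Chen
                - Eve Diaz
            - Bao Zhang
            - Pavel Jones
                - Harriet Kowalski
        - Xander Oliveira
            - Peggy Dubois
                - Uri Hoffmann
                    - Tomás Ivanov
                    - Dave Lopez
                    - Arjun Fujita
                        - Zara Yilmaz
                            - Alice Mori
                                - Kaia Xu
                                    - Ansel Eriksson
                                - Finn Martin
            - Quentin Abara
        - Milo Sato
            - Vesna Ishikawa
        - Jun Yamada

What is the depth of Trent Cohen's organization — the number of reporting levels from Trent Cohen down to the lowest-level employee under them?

1

The longest chain under Trent Cohen runs Trent Cohen → Heidi Patel, which is 1 level below Trent Cohen.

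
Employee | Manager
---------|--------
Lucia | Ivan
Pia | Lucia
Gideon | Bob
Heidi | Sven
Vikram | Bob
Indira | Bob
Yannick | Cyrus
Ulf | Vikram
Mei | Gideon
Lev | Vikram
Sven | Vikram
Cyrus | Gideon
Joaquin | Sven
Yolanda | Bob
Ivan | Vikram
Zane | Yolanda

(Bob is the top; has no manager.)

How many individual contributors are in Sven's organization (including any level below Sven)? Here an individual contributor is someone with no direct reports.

The people in Sven's organization with no one reporting to them are Heidi, Joaquin. That is 2.

2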